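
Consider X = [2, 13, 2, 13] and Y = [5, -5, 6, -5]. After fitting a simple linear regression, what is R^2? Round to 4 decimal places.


The fitted line is Y = 7.4091 + -0.9545*X.
SSres = 0.5000, SStot = 110.7500.
R^2 = 1 - SSres/SStot = 0.9955.

0.9955


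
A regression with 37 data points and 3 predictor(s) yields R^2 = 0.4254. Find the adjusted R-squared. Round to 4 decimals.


Plug in: Adj R^2 = 1 - (1 - 0.4254) * 36/33.
= 1 - 0.5746 * 36/33
= 1 - 20.6856 / 33
= 1 - 0.6268 = 0.3732.

0.3732


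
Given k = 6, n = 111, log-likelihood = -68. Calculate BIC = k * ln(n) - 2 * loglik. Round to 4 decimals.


ln(111) = 4.709530.
k * ln(n) = 6 * 4.709530 = 28.257180.
-2L = 136.
BIC = 28.257180 + 136 = 164.257180, which rounds to 164.2572.

164.2572


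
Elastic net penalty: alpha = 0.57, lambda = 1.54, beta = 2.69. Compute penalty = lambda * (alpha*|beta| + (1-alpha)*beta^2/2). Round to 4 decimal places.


alpha * |beta| = 0.57 * 2.69 = 1.5333.
(1-alpha) * beta^2/2 = 0.43 * 7.2361/2 = 1.5558.
Total = 1.54 * (1.5333 + 1.5558) = 4.7572.

4.7572


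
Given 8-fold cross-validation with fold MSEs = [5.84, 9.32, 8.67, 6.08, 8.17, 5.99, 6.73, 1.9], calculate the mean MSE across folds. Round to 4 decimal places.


Add all fold MSEs: 52.7000.
Divide by k = 8: 52.7000/8 = 6.5875.

6.5875


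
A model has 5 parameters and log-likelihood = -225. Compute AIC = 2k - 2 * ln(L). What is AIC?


AIC = 2*5 - 2*(-225).
= 10 + 450 = 460.

460


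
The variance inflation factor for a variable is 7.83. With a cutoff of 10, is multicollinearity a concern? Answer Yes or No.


Check: VIF = 7.83 vs threshold = 10.
Since 7.83 < 10, the answer is No.

No


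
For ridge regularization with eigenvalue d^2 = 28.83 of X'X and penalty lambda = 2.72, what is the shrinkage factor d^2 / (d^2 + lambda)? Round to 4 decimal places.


Compute the denominator: 28.83 + 2.72 = 31.5500.
Shrinkage factor = 28.83 / 31.5500 = 0.9138.

0.9138


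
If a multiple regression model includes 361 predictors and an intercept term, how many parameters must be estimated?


Each predictor gets one coefficient, plus one intercept.
Total parameters = 361 + 1 = 362.

362


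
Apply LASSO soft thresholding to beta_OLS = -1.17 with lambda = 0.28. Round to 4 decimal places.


|beta_OLS| = 1.17.
lambda = 0.28.
Since |beta| > lambda, coefficient = sign(beta)*(|beta| - lambda) = -0.8900.
Result = -0.8900.

-0.8900


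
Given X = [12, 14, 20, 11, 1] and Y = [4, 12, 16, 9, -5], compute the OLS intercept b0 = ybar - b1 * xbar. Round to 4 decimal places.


The slope is b1 = 1.1226.
Sample means are xbar = 11.6000 and ybar = 7.2000.
Intercept: b0 = 7.2000 - (1.1226)(11.6000) = -5.8224.

-5.8224


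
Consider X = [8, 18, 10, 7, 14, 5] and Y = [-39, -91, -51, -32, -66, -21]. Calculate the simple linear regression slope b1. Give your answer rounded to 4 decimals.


The sample means are xbar = 10.3333 and ybar = -50.0000.
Compute S_xx = 117.3333 and S_xy = -613.0000.
Slope b1 = S_xy / S_xx = -613.0000 / 117.3333 = -5.2244.

-5.2244


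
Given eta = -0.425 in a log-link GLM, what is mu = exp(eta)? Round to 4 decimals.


Apply the inverse link:
mu = e^-0.425 = 0.6538.

0.6538


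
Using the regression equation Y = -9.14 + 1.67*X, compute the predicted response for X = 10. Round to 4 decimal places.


Predicted value:
Y = -9.14 + (1.67)(10) = -9.14 + 16.7000 = 7.5600.

7.5600


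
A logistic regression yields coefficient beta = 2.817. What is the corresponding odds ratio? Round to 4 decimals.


The odds ratio is computed as:
OR = e^(2.817) = 16.7266.

16.7266


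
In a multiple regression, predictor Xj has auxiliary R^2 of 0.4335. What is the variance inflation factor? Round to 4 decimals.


Using VIF = 1/(1 - R^2_j):
1 - 0.4335 = 0.5665.
VIF = 1.7652.

1.7652


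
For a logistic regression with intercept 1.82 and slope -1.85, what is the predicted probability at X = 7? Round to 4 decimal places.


Linear predictor: z = 1.82 + -1.85 * 7 = -11.1300.
P = 1/(1 + exp(11.1300)) = 1/(1 + 68186.3720) = 0.0000.

0.0000


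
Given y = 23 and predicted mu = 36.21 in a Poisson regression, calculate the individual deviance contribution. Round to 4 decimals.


Compute y*ln(y/mu) = 23*ln(23/36.21) = 23*-0.453841 = -10.438343.
y - mu = -13.21.
D = 2*(-10.438343 - (-13.21)) = 5.543314, which rounds to 5.5433.

5.5433


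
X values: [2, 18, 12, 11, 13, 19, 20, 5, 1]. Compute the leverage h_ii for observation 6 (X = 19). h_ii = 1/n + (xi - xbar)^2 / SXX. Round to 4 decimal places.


n = 9, xbar = 11.2222.
SXX = sum((xi - xbar)^2) = 415.5556.
h = 1/9 + (19 - 11.2222)^2 / 415.5556 = 0.2567.

0.2567


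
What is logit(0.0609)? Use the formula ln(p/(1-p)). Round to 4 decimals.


1 - p = 0.9391.
p/(1-p) = 0.0648.
logit = ln(0.0648) = -2.7357.

-2.7357


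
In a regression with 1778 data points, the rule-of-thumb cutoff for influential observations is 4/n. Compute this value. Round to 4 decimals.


Cook's distance cutoff = 4/n = 4/1778.
= 0.0022.

0.0022


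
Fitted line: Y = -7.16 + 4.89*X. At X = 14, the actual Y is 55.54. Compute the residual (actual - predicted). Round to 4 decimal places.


Predicted = -7.16 + 4.89 * 14 = 61.3000.
Residual = 55.54 - 61.3000 = -5.7600.

-5.7600


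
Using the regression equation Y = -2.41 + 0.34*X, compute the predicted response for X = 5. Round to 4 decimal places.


Predicted value:
Y = -2.41 + (0.34)(5) = -2.41 + 1.7000 = -0.7100.

-0.7100


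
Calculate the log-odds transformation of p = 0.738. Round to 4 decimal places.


1 - p = 0.262.
p/(1-p) = 2.8168.
logit = ln(2.8168) = 1.0356.

1.0356


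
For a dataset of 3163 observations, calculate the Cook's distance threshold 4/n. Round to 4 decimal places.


Using the rule of thumb:
Threshold = 4 / 3163 = 0.0013.

0.0013


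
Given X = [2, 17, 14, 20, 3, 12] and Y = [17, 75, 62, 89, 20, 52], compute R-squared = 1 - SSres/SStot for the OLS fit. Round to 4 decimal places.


The fitted line is Y = 7.7654 + 3.9472*X.
SSres = 18.0762, SStot = 4245.5000.
R^2 = 1 - SSres/SStot = 0.9957.

0.9957


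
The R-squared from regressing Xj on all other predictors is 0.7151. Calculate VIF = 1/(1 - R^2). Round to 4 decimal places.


Denominator: 1 - 0.7151 = 0.2849.
VIF = 1 / 0.2849 = 3.5100.

3.5100


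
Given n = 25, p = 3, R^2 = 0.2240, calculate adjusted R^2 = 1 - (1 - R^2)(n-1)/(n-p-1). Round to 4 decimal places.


Using the formula:
(1 - 0.2240) = 0.7760.
Multiply by 24/21: 0.7760 * 24 = 18.6240, then 18.6240 / 21 = 0.8869.
Adj R^2 = 1 - 0.8869 = 0.1131.

0.1131


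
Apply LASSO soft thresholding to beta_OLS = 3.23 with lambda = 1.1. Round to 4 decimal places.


Check: |3.23| = 3.23 vs lambda = 1.1.
Since |beta| > lambda, coefficient = sign(beta)*(|beta| - lambda) = 2.1300.
Soft-thresholded coefficient = 2.1300.

2.1300


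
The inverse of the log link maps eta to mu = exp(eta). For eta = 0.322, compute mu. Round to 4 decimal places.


Apply the inverse link:
mu = e^0.322 = 1.3799.

1.3799


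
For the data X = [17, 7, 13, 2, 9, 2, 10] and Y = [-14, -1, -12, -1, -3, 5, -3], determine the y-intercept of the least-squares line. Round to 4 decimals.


The slope is b1 = -1.1085.
Sample means are xbar = 8.5714 and ybar = -4.1429.
Intercept: b0 = -4.1429 - (-1.1085)(8.5714) = 5.3585.

5.3585


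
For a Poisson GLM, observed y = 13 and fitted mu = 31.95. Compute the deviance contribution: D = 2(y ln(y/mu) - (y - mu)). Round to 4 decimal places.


Compute y*ln(y/mu) = 13*ln(13/31.95) = 13*-0.899223 = -11.689899.
y - mu = -18.95.
D = 2*(-11.689899 - (-18.95)) = 14.520202, which rounds to 14.5202.

14.5202


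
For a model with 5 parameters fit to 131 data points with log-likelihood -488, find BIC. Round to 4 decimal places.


ln(131) = 4.875197.
k * ln(n) = 5 * 4.875197 = 24.375985.
-2L = 976.
BIC = 24.375985 + 976 = 1000.375985, which rounds to 1000.3760.

1000.3760


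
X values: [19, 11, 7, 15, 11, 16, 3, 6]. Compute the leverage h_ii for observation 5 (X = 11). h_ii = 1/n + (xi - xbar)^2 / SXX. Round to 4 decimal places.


n = 8, xbar = 11.0000.
SXX = sum((xi - xbar)^2) = 210.0000.
h = 1/8 + (11 - 11.0000)^2 / 210.0000 = 0.1250.

0.1250


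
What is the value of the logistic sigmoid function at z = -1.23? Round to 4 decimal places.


First, exp(1.2300) = 3.4212.
Then sigma(z) = 1/(1 + 3.4212) = 0.2262.

0.2262


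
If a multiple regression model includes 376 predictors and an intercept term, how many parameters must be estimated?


Including the intercept, the model has 376 predictor coefficients + 1 intercept.
Total = 377.

377


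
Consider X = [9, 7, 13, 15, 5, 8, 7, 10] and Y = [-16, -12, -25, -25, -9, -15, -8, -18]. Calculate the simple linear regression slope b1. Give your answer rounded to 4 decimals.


Calculate xbar = 9.2500, ybar = -16.0000.
S_xx = 77.5000, S_xy = -145.0000.
Using b1 = S_xy / S_xx = -145.0000 / 77.5000, we get b1 = -1.8710.

-1.8710


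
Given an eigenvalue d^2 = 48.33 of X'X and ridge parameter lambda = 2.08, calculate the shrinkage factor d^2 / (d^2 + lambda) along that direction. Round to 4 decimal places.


Denominator = d^2 + lambda = 48.33 + 2.08 = 50.4100.
Shrinkage = 48.33 / 50.4100 = 0.9587.

0.9587


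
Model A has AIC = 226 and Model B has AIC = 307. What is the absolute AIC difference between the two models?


|AIC_A - AIC_B| = |226 - 307| = 81.
Model A is preferred (lower AIC).

81


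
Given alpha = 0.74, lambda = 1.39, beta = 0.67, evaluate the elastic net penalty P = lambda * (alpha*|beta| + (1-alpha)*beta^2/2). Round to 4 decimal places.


alpha * |beta| = 0.74 * 0.67 = 0.4958.
(1-alpha) * beta^2/2 = 0.26 * 0.4489/2 = 0.0584.
Total = 1.39 * (0.4958 + 0.0584) = 0.7703.

0.7703


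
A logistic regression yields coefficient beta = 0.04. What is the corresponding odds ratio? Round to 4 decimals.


exp(0.04) = 1.0408.
So the odds ratio is 1.0408.

1.0408


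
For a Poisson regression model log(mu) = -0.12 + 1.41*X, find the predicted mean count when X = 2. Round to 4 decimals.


Linear predictor: eta = -0.12 + (1.41)(2) = 2.7000.
Expected count: mu = exp(2.7000) = 14.8797.

14.8797


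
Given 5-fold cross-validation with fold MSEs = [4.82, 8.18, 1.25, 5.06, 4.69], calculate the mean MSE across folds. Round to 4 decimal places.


Add all fold MSEs: 24.0000.
Divide by k = 5: 24.0000/5 = 4.8000.

4.8000


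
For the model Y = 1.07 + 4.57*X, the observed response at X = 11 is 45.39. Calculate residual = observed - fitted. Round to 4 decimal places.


Compute yhat = 1.07 + (4.57)(11) = 51.3400.
Residual = actual - predicted = 45.39 - 51.3400 = -5.9500.

-5.9500


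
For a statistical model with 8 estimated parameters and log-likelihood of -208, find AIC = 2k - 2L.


AIC = 2*8 - 2*(-208).
= 16 + 416 = 432.

432


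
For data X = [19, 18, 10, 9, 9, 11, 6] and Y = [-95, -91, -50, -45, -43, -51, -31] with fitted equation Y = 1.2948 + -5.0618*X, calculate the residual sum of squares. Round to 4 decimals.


Compute predicted values, then residuals = yi - yhat_i.
Residuals: [-0.1206, -1.1824, -0.6768, -0.7386, 1.2614, 3.3850, -1.9240].
SSres = sum(residual^2) = 19.1673.

19.1673


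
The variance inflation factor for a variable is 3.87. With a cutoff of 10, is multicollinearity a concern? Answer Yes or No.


Check: VIF = 3.87 vs threshold = 10.
Since 3.87 < 10, the answer is No.

No


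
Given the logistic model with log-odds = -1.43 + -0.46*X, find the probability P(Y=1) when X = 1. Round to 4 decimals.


Compute z = -1.43 + (-0.46)(1) = -1.8900.
exp(-z) = 6.6194.
P = 1/(1 + 6.6194) = 0.1312.

0.1312


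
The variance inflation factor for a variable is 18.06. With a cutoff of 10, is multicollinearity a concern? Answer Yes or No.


Check: VIF = 18.06 vs threshold = 10.
Since 18.06 >= 10, the answer is Yes.

Yes


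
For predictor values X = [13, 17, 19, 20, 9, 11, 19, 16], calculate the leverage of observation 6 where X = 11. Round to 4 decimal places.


Mean of X: xbar = 15.5000.
SXX = 116.0000.
For X = 11: h = 1/8 + (11 - 15.5000)^2/116.0000 = 0.2996.

0.2996


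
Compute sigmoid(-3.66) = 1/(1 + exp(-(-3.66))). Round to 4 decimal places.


Compute exp(3.6600) = 38.8613.
Sigmoid = 1 / (1 + 38.8613) = 1 / 39.8613 = 0.0251.

0.0251


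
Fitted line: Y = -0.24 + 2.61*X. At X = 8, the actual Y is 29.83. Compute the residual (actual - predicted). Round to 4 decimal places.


Fitted value at X = 8 is yhat = -0.24 + 2.61*8 = 20.6400.
Residual = 29.83 - 20.6400 = 9.1900.

9.1900


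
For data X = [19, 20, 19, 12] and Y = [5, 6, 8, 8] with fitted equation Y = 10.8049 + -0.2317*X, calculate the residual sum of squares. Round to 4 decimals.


Compute predicted values, then residuals = yi - yhat_i.
Residuals: [-1.4026, -0.1709, 1.5974, -0.0245].
SSres = sum(residual^2) = 4.5488.

4.5488


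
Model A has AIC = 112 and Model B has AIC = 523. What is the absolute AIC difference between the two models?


|AIC_A - AIC_B| = |112 - 523| = 411.
Model A is preferred (lower AIC).

411


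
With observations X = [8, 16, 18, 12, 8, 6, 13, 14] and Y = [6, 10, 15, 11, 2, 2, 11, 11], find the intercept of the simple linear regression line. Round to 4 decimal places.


First find the slope: b1 = 1.0210.
Means: xbar = 11.8750, ybar = 8.5000.
b0 = ybar - b1 * xbar = 8.5000 - 1.0210 * 11.8750 = -3.6246.

-3.6246


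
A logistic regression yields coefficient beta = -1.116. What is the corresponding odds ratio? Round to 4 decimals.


The odds ratio is computed as:
OR = e^(-1.116) = 0.3276.

0.3276


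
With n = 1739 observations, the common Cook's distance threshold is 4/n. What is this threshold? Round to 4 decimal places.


Using the rule of thumb:
Threshold = 4 / 1739 = 0.0023.

0.0023


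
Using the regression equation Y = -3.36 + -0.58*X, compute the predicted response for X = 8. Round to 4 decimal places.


Substitute X = 8 into the equation:
Y = -3.36 + -0.58 * 8 = -3.36 + -4.6400 = -8.0000.

-8.0000


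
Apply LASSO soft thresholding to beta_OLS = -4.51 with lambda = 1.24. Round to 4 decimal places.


Check: |-4.51| = 4.51 vs lambda = 1.24.
Since |beta| > lambda, coefficient = sign(beta)*(|beta| - lambda) = -3.2700.
Soft-thresholded coefficient = -3.2700.

-3.2700


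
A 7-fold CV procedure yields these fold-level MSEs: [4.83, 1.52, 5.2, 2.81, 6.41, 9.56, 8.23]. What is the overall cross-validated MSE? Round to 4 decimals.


Sum of fold MSEs = 38.5600.
Average = 38.5600 / 7 = 5.5086.

5.5086


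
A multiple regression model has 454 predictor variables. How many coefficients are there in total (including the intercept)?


Total coefficients = number of predictors + 1 (for the intercept).
= 454 + 1 = 455.

455


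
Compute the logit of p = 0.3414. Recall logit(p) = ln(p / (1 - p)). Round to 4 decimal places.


Compute the odds: 0.3414/0.6586 = 0.5184.
Take the natural log: ln(0.5184) = -0.6571.

-0.6571


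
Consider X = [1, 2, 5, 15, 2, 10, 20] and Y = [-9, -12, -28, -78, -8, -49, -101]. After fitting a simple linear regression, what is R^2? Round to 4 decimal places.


The fitted line is Y = -1.5385 + -4.9860*X.
SSres = 29.6503, SStot = 8155.4286.
R^2 = 1 - SSres/SStot = 0.9964.

0.9964


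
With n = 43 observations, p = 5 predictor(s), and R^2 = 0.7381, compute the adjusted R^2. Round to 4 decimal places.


Using the formula:
(1 - 0.7381) = 0.2619.
Multiply by 42/37: 0.2619 * 42 = 10.9998, then 10.9998 / 37 = 0.2973.
Adj R^2 = 1 - 0.2973 = 0.7027.

0.7027


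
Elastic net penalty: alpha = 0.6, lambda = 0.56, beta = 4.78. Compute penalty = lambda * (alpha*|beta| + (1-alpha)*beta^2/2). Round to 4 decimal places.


alpha * |beta| = 0.6 * 4.78 = 2.8680.
(1-alpha) * beta^2/2 = 0.4 * 22.8484/2 = 4.5697.
Total = 0.56 * (2.8680 + 4.5697) = 4.1651.

4.1651


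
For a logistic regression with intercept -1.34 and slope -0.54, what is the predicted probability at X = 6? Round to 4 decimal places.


Compute z = -1.34 + (-0.54)(6) = -4.5800.
exp(-z) = 97.5144.
P = 1/(1 + 97.5144) = 0.0102.

0.0102


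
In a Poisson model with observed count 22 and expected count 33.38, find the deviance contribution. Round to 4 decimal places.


Compute y*ln(y/mu) = 22*ln(22/33.38) = 22*-0.416914 = -9.172108.
y - mu = -11.38.
D = 2*(-9.172108 - (-11.38)) = 4.415784, which rounds to 4.4158.

4.4158


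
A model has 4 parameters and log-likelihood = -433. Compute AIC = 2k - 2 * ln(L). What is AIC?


Compute:
2k = 2*4 = 8.
-2*loglik = -2*(-433) = 866.
AIC = 8 + 866 = 874.

874


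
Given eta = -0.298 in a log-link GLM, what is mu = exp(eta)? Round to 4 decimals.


The inverse log link gives:
mu = exp(-0.298) = 0.7423.

0.7423


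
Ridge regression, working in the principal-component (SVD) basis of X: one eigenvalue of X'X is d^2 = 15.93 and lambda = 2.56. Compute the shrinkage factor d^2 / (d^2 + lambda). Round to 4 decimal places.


d^2 + lambda = 15.93 + 2.56 = 18.4900.
Shrinkage factor = 15.93/18.4900 = 0.8615.

0.8615


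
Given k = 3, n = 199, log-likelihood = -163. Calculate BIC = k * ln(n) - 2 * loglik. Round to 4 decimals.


ln(199) = 5.293305.
k * ln(n) = 3 * 5.293305 = 15.879915.
-2L = 326.
BIC = 15.879915 + 326 = 341.879915, which rounds to 341.8799.

341.8799


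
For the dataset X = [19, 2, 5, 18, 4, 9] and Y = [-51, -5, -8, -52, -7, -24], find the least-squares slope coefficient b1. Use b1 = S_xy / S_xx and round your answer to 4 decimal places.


The sample means are xbar = 9.5000 and ybar = -24.5000.
Compute S_xx = 269.5000 and S_xy = -802.5000.
Slope b1 = S_xy / S_xx = -802.5000 / 269.5000 = -2.9777.

-2.9777


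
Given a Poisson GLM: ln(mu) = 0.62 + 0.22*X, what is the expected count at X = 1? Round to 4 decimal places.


Compute eta = 0.62 + 0.22 * 1 = 0.8400.
Apply inverse link: mu = e^0.8400 = 2.3164.

2.3164


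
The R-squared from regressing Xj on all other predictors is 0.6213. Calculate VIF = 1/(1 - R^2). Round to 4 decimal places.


Denominator: 1 - 0.6213 = 0.3787.
VIF = 1 / 0.3787 = 2.6406.

2.6406


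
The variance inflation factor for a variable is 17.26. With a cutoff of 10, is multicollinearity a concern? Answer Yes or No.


Compare VIF = 17.26 to the threshold of 10.
17.26 >= 10, so the answer is Yes.

Yes


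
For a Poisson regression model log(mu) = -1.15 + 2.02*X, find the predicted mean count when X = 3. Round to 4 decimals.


Compute eta = -1.15 + 2.02 * 3 = 4.9100.
Apply inverse link: mu = e^4.9100 = 135.6394.

135.6394


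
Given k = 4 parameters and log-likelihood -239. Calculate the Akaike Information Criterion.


AIC = 2k - 2*loglik = 2(4) - 2(-239).
= 8 + 478 = 486.

486


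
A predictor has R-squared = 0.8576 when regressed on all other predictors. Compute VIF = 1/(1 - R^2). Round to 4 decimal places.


Denominator: 1 - 0.8576 = 0.1424.
VIF = 1 / 0.1424 = 7.0225.

7.0225


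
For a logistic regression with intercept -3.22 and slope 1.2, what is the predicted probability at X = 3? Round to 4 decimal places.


Linear predictor: z = -3.22 + 1.2 * 3 = 0.3800.
P = 1/(1 + exp(-0.3800)) = 1/(1 + 0.6839) = 0.5939.

0.5939


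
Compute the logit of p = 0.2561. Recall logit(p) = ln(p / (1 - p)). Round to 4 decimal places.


1 - p = 0.7439.
p/(1-p) = 0.3443.
logit = ln(0.3443) = -1.0663.

-1.0663


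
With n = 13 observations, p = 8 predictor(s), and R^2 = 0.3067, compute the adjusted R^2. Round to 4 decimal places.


Using the formula:
(1 - 0.3067) = 0.6933.
Multiply by 12/4: 0.6933 * 12 = 8.3196, then 8.3196 / 4 = 2.0799.
Adj R^2 = 1 - 2.0799 = -1.0799.

-1.0799


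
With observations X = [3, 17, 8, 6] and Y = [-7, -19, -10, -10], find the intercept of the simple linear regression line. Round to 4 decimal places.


First find the slope: b1 = -0.8532.
Means: xbar = 8.5000, ybar = -11.5000.
b0 = ybar - b1 * xbar = -11.5000 - -0.8532 * 8.5000 = -4.2477.

-4.2477


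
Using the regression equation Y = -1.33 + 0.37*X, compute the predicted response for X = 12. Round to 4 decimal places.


Plug X = 12 into Y = -1.33 + 0.37*X:
Y = -1.33 + 4.4400 = 3.1100.

3.1100


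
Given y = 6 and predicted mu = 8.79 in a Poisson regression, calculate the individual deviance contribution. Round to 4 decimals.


y/mu = 6/8.79 = 0.682594 (approx.), and ln(6/8.79) = -0.381855.
y * ln(y/mu) = 6 * -0.381855 = -2.291130.
y - mu = -2.79.
D = 2 * (-2.291130 - -2.79) = 0.997740, which rounds to 0.9977.

0.9977


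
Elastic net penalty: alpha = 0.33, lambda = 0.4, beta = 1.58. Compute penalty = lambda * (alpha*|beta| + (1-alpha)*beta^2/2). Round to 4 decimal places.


alpha * |beta| = 0.33 * 1.58 = 0.5214.
(1-alpha) * beta^2/2 = 0.67 * 2.4964/2 = 0.8363.
Total = 0.4 * (0.5214 + 0.8363) = 0.5431.

0.5431


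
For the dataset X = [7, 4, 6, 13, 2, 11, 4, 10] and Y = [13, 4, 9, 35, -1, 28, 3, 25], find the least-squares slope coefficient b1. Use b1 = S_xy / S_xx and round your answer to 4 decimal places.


The sample means are xbar = 7.1250 and ybar = 14.5000.
Compute S_xx = 104.8750 and S_xy = 357.5000.
Slope b1 = S_xy / S_xx = 357.5000 / 104.8750 = 3.4088.

3.4088


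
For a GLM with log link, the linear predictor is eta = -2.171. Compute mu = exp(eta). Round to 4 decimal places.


The inverse log link gives:
mu = exp(-2.171) = 0.1141.

0.1141


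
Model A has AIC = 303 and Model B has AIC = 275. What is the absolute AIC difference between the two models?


Absolute difference = |303 - 275| = 28.
The model with lower AIC (B) is preferred.

28


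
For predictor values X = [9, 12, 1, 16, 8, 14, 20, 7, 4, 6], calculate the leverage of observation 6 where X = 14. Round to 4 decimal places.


Mean of X: xbar = 9.7000.
SXX = 302.1000.
For X = 14: h = 1/10 + (14 - 9.7000)^2/302.1000 = 0.1612.

0.1612


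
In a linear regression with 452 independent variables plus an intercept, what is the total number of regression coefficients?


Including the intercept, the model has 452 predictor coefficients + 1 intercept.
Total = 453.

453


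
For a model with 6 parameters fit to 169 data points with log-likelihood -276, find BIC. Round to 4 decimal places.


k * ln(n) = 6 * ln(169) = 6 * 5.129899 = 30.779394.
-2 * loglik = -2 * (-276) = 552.
BIC = 30.779394 + 552 = 582.779394, which rounds to 582.7794.

582.7794


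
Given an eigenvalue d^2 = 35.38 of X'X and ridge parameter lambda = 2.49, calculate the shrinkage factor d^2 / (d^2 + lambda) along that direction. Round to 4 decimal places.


Denominator = d^2 + lambda = 35.38 + 2.49 = 37.8700.
Shrinkage = 35.38 / 37.8700 = 0.9342.

0.9342


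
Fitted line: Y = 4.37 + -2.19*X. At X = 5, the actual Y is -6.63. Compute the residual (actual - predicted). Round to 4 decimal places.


Fitted value at X = 5 is yhat = 4.37 + -2.19*5 = -6.5800.
Residual = -6.63 - -6.5800 = -0.0500.

-0.0500


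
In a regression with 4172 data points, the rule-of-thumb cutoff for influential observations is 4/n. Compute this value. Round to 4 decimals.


The threshold is 4/n.
4/4172 = 0.0010.

0.0010


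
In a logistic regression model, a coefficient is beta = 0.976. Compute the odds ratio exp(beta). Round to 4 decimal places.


Odds ratio = exp(beta) = exp(0.976).
= 2.6538.

2.6538


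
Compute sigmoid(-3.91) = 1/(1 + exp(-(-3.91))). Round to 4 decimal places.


exp(3.9100) = 49.8990.
1 + exp(-z) = 50.8990.
sigmoid = 1/50.8990 = 0.0196.

0.0196


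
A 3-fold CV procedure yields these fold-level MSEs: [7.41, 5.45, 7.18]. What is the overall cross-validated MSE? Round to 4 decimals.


Add all fold MSEs: 20.0400.
Divide by k = 3: 20.0400/3 = 6.6800.

6.6800


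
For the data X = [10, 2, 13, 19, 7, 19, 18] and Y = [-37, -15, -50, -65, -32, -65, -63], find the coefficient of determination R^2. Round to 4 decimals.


Fit the OLS line: b0 = -9.8646, b1 = -2.9312.
SSres = 12.7620.
SStot = 2261.4286.
R^2 = 1 - 12.7620/2261.4286 = 0.9944.

0.9944


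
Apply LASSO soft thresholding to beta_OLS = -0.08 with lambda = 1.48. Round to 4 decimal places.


Absolute value: |-0.08| = 0.08.
Compare to lambda = 1.48.
Since |beta| <= lambda, the coefficient is set to 0.

0.0000


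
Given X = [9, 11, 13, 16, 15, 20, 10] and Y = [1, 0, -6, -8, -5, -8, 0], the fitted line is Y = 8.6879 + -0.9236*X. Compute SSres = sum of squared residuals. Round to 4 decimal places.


Predicted values from Y = 8.6879 + -0.9236*X.
Residuals: [0.6245, 1.4717, -2.6811, -1.9103, 0.1661, 1.7841, 0.5481].
SSres = 16.9045.

16.9045


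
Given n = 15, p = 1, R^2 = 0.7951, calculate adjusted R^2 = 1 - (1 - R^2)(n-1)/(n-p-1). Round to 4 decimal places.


Using the formula:
(1 - 0.7951) = 0.2049.
Multiply by 14/13: 0.2049 * 14 = 2.8686, then 2.8686 / 13 = 0.2207.
Adj R^2 = 1 - 0.2207 = 0.7793.

0.7793


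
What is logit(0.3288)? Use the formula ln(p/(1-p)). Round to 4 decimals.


1 - p = 0.6712.
p/(1-p) = 0.4899.
logit = ln(0.4899) = -0.7136.

-0.7136


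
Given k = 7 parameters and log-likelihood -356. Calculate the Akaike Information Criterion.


AIC = 2k - 2*loglik = 2(7) - 2(-356).
= 14 + 712 = 726.

726


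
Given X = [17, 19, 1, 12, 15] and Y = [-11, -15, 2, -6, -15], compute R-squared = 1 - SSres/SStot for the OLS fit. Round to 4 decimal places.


Fit the OLS line: b0 = 3.1753, b1 = -0.9512.
SSres = 24.3217.
SStot = 206.0000.
R^2 = 1 - 24.3217/206.0000 = 0.8819.

0.8819


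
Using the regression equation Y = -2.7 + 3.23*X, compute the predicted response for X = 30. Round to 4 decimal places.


Substitute X = 30 into the equation:
Y = -2.7 + 3.23 * 30 = -2.7 + 96.9000 = 94.2000.

94.2000


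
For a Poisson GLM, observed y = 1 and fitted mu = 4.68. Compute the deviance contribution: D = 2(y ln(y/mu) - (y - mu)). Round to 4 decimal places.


Compute y*ln(y/mu) = 1*ln(1/4.68) = 1*-1.543298 = -1.543298.
y - mu = -3.68.
D = 2*(-1.543298 - (-3.68)) = 4.273404, which rounds to 4.2734.

4.2734


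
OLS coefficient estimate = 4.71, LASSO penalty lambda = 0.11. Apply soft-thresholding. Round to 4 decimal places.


Absolute value: |4.71| = 4.71.
Compare to lambda = 0.11.
Since |beta| > lambda, coefficient = sign(beta)*(|beta| - lambda) = 4.6000.

4.6000


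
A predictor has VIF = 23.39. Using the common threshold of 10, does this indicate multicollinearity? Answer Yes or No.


Check: VIF = 23.39 vs threshold = 10.
Since 23.39 >= 10, the answer is Yes.

Yes


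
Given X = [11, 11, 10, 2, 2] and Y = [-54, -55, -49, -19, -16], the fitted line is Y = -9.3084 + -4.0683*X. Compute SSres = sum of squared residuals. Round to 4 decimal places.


Compute predicted values, then residuals = yi - yhat_i.
Residuals: [0.0597, -0.9403, 0.9914, -1.5550, 1.4450].
SSres = sum(residual^2) = 6.3767.

6.3767


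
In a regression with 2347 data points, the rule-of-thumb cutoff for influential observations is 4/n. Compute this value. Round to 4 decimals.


Using the rule of thumb:
Threshold = 4 / 2347 = 0.0017.

0.0017


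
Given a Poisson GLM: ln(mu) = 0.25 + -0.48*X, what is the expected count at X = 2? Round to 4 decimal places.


Compute eta = 0.25 + -0.48 * 2 = -0.7100.
Apply inverse link: mu = e^-0.7100 = 0.4916.

0.4916


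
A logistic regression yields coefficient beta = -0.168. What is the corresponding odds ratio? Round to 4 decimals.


exp(-0.168) = 0.8454.
So the odds ratio is 0.8454.

0.8454


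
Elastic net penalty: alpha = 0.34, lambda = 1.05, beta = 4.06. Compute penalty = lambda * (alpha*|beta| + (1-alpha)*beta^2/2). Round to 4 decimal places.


L1 component = 0.34 * |4.06| = 1.3804.
L2 component = 0.66 * 4.06^2 / 2 = 5.4396.
Penalty = 1.05 * (1.3804 + 5.4396) = 1.05 * 6.8200 = 7.1610.

7.1610


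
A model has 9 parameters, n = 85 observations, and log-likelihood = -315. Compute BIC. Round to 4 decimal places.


ln(85) = 4.442651.
k * ln(n) = 9 * 4.442651 = 39.983859.
-2L = 630.
BIC = 39.983859 + 630 = 669.983859, which rounds to 669.9839.

669.9839


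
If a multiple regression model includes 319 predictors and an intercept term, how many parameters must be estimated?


Each predictor gets one coefficient, plus one intercept.
Total parameters = 319 + 1 = 320.

320


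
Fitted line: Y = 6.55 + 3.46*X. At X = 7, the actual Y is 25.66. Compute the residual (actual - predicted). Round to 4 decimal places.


Predicted = 6.55 + 3.46 * 7 = 30.7700.
Residual = 25.66 - 30.7700 = -5.1100.

-5.1100


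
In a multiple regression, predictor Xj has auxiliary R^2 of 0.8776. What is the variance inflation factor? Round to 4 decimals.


Using VIF = 1/(1 - R^2_j):
1 - 0.8776 = 0.1224.
VIF = 8.1699.

8.1699


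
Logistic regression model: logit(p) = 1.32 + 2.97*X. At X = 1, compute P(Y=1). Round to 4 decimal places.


z = 1.32 + 2.97 * 1 = 4.2900.
Sigmoid: P = 1 / (1 + exp(-4.2900)) = 0.9865.

0.9865


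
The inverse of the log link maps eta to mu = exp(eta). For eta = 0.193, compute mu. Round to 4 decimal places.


The inverse log link gives:
mu = exp(0.193) = 1.2129.

1.2129


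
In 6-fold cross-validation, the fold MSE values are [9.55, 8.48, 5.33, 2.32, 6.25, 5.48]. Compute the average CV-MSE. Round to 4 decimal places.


Add all fold MSEs: 37.4100.
Divide by k = 6: 37.4100/6 = 6.2350.

6.2350


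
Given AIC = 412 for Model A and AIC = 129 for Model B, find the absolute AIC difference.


Absolute difference = |412 - 129| = 283.
The model with lower AIC (B) is preferred.

283


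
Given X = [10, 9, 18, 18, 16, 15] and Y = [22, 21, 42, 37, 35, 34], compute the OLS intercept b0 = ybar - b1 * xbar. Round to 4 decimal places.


The slope is b1 = 2.1121.
Sample means are xbar = 14.3333 and ybar = 31.8333.
Intercept: b0 = 31.8333 - (2.1121)(14.3333) = 1.5603.

1.5603


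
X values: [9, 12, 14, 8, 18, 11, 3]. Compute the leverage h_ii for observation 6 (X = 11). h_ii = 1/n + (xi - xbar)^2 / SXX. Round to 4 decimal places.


Mean of X: xbar = 10.7143.
SXX = 135.4286.
For X = 11: h = 1/7 + (11 - 10.7143)^2/135.4286 = 0.1435.

0.1435


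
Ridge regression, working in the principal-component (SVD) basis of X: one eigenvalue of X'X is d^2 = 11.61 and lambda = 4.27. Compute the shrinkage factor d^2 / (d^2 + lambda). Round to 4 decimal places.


d^2 + lambda = 11.61 + 4.27 = 15.8800.
Shrinkage factor = 11.61/15.8800 = 0.7311.

0.7311


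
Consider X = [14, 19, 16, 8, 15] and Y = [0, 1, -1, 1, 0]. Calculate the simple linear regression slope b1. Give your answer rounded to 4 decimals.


The sample means are xbar = 14.4000 and ybar = 0.2000.
Compute S_xx = 65.2000 and S_xy = -3.4000.
Slope b1 = S_xy / S_xx = -3.4000 / 65.2000 = -0.0521.

-0.0521


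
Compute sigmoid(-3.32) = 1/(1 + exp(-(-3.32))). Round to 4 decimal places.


First, exp(3.3200) = 27.6604.
Then sigma(z) = 1/(1 + 27.6604) = 0.0349.

0.0349


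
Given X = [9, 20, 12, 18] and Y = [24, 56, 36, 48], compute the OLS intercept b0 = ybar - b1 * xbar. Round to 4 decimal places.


The slope is b1 = 2.7048.
Sample means are xbar = 14.7500 and ybar = 41.0000.
Intercept: b0 = 41.0000 - (2.7048)(14.7500) = 1.1048.

1.1048


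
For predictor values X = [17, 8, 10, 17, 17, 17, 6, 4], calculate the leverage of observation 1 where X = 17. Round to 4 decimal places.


Compute xbar = 12.0000 with n = 8 observations.
SXX = 220.0000.
Leverage = 1/8 + (17 - 12.0000)^2/220.0000 = 0.2386.

0.2386


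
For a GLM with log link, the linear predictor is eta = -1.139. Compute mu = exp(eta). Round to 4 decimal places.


mu = exp(eta) = exp(-1.139).
= 0.3201.

0.3201


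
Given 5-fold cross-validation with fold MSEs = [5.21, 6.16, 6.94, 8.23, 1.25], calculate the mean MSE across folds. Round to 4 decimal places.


Sum of fold MSEs = 27.7900.
Average = 27.7900 / 5 = 5.5580.

5.5580


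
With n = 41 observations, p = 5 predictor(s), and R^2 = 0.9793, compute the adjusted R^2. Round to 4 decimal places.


Using the formula:
(1 - 0.9793) = 0.0207.
Multiply by 40/35: 0.0207 * 40 = 0.8280, then 0.8280 / 35 = 0.0237.
Adj R^2 = 1 - 0.0237 = 0.9763.

0.9763


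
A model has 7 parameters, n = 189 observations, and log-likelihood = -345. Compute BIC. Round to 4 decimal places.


k * ln(n) = 7 * ln(189) = 7 * 5.241747 = 36.692229.
-2 * loglik = -2 * (-345) = 690.
BIC = 36.692229 + 690 = 726.692229, which rounds to 726.6922.

726.6922


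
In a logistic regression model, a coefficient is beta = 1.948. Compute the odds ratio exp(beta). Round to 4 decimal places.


Odds ratio = exp(beta) = exp(1.948).
= 7.0146.

7.0146


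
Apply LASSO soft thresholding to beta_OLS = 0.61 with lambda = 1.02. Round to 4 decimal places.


Check: |0.61| = 0.61 vs lambda = 1.02.
Since |beta| <= lambda, the coefficient is set to 0.
Soft-thresholded coefficient = 0.0000.

0.0000


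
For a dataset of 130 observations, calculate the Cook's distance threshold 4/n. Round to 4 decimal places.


Cook's distance cutoff = 4/n = 4/130.
= 0.0308.

0.0308


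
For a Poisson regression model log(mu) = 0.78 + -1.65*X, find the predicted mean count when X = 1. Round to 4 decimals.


eta = 0.78 + -1.65 * 1 = -0.8700.
mu = exp(-0.8700) = 0.4190.

0.4190


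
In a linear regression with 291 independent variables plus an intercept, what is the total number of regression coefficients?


Total coefficients = number of predictors + 1 (for the intercept).
= 291 + 1 = 292.

292


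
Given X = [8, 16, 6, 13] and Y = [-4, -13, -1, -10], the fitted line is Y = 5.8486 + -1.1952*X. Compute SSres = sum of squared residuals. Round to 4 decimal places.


For each point, residual = actual - predicted.
Residuals: [-0.2870, 0.2746, 0.3226, -0.3110].
Sum of squared residuals = 0.3586.

0.3586


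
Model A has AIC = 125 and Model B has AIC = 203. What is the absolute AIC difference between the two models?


|AIC_A - AIC_B| = |125 - 203| = 78.
Model A is preferred (lower AIC).

78


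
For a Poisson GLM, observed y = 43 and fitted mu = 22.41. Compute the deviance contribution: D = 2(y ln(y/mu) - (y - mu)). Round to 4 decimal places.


y/mu = 43/22.41 = 1.918786 (approx.), and ln(43/22.41) = 0.651693.
y * ln(y/mu) = 43 * 0.651693 = 28.022799.
y - mu = 20.59.
D = 2 * (28.022799 - 20.59) = 14.865598, which rounds to 14.8656.

14.8656


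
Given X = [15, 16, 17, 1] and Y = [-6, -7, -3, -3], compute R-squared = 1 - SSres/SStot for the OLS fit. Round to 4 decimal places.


Fit the OLS line: b0 = -3.0820, b1 = -0.1362.
SSres = 9.5842.
SStot = 12.7500.
R^2 = 1 - 9.5842/12.7500 = 0.2483.

0.2483


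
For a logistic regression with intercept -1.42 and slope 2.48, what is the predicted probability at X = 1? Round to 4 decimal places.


z = -1.42 + 2.48 * 1 = 1.0600.
Sigmoid: P = 1 / (1 + exp(-1.0600)) = 0.7427.

0.7427


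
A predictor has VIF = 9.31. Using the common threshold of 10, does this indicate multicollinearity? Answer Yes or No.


The threshold is 10.
VIF = 9.31 is < 10.
Multicollinearity indication: No.

No


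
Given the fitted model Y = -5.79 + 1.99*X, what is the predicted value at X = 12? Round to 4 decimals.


Substitute X = 12 into the equation:
Y = -5.79 + 1.99 * 12 = -5.79 + 23.8800 = 18.0900.

18.0900


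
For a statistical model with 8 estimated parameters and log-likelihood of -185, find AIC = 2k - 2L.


AIC = 2k - 2*loglik = 2(8) - 2(-185).
= 16 + 370 = 386.

386


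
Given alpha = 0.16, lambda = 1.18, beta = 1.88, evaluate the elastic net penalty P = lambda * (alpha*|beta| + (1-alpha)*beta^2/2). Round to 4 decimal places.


Compute:
L1 = 0.16 * 1.88 = 0.3008.
L2 = 0.84 * 1.88^2 / 2 = 1.4844.
Penalty = 1.18 * (0.3008 + 1.4844) = 2.1066.

2.1066


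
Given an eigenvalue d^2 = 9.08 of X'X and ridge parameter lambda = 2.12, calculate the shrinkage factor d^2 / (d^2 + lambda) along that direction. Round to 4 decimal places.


d^2 + lambda = 9.08 + 2.12 = 11.2000.
Shrinkage factor = 9.08/11.2000 = 0.8107.

0.8107


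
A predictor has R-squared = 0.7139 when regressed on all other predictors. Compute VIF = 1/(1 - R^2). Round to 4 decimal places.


VIF = 1 / (1 - 0.7139).
= 1 / 0.2861 = 3.4953.

3.4953


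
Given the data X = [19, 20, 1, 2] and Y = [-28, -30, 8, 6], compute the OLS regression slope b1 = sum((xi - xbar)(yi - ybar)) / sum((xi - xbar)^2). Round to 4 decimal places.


First compute the means: xbar = 10.5000, ybar = -11.0000.
Then S_xx = sum((xi - xbar)^2) = 325.0000.
S_xy = sum((xi - xbar)(yi - ybar)) = -650.0000.
b1 = S_xy / S_xx = -650.0000 / 325.0000 = -2.0000.

-2.0000


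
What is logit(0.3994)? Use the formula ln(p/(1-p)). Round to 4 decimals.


Compute the odds: 0.3994/0.6006 = 0.6650.
Take the natural log: ln(0.6650) = -0.4080.

-0.4080


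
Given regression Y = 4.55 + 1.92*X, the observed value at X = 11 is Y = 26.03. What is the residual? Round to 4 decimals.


Compute yhat = 4.55 + (1.92)(11) = 25.6700.
Residual = actual - predicted = 26.03 - 25.6700 = 0.3600.

0.3600


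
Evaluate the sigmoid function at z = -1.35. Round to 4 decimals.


First, exp(1.3500) = 3.8574.
Then sigma(z) = 1/(1 + 3.8574) = 0.2059.

0.2059


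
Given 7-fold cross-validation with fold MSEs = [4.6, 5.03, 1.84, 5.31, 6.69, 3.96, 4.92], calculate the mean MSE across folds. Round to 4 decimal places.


Total MSE across folds = 32.3500.
CV-MSE = 32.3500/7 = 4.6214.

4.6214


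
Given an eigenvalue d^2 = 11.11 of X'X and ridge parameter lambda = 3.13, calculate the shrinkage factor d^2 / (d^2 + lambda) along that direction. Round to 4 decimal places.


Denominator = d^2 + lambda = 11.11 + 3.13 = 14.2400.
Shrinkage = 11.11 / 14.2400 = 0.7802.

0.7802


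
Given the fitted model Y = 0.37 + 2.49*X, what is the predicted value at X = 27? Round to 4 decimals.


Substitute X = 27 into the equation:
Y = 0.37 + 2.49 * 27 = 0.37 + 67.2300 = 67.6000.

67.6000


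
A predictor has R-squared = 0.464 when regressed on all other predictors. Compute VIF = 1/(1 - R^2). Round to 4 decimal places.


VIF = 1 / (1 - 0.464).
= 1 / 0.536 = 1.8657.

1.8657


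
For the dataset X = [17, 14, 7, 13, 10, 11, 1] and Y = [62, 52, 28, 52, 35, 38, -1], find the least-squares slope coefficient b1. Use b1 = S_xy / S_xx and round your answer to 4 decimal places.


The sample means are xbar = 10.4286 and ybar = 38.0000.
Compute S_xx = 163.7143 and S_xy = 647.0000.
Slope b1 = S_xy / S_xx = 647.0000 / 163.7143 = 3.9520.

3.9520


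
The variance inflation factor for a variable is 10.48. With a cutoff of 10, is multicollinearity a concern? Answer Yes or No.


Compare VIF = 10.48 to the threshold of 10.
10.48 >= 10, so the answer is Yes.

Yes


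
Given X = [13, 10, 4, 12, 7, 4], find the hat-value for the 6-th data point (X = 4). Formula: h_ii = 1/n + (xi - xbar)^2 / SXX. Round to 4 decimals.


Compute xbar = 8.3333 with n = 6 observations.
SXX = 77.3333.
Leverage = 1/6 + (4 - 8.3333)^2/77.3333 = 0.4095.

0.4095


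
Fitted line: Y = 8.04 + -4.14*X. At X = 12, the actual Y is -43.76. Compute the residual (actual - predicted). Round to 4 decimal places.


Fitted value at X = 12 is yhat = 8.04 + -4.14*12 = -41.6400.
Residual = -43.76 - -41.6400 = -2.1200.

-2.1200


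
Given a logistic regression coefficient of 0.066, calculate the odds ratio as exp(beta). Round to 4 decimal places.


The odds ratio is computed as:
OR = e^(0.066) = 1.0682.

1.0682


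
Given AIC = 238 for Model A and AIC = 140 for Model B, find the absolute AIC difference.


Absolute difference = |238 - 140| = 98.
The model with lower AIC (B) is preferred.

98


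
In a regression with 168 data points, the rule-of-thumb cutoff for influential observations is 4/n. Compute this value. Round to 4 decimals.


Using the rule of thumb:
Threshold = 4 / 168 = 0.0238.

0.0238
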